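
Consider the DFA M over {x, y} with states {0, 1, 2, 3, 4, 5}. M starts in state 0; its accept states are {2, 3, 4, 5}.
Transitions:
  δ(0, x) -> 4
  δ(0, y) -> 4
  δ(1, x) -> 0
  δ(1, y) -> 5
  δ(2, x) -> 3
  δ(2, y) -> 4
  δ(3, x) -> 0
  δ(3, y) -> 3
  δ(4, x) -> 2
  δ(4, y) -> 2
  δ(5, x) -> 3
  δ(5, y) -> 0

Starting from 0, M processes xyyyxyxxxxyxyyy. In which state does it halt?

0 --x--> 4
4 --y--> 2
2 --y--> 4
4 --y--> 2
2 --x--> 3
3 --y--> 3
3 --x--> 0
0 --x--> 4
4 --x--> 2
2 --x--> 3
3 --y--> 3
3 --x--> 0
0 --y--> 4
4 --y--> 2
2 --y--> 4

4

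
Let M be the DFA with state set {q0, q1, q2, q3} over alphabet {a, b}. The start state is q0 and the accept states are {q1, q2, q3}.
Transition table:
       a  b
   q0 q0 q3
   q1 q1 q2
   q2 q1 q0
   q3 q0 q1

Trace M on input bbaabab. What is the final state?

q2

q0 --b--> q3
q3 --b--> q1
q1 --a--> q1
q1 --a--> q1
q1 --b--> q2
q2 --a--> q1
q1 --b--> q2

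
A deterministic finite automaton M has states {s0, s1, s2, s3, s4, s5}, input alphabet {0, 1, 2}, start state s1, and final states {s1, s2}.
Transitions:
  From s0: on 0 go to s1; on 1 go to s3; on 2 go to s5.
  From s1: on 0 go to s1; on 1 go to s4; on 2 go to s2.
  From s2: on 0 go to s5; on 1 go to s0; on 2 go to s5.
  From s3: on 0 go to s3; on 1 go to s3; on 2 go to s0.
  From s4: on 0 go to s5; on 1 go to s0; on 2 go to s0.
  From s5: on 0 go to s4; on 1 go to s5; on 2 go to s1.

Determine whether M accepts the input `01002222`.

s1 --0--> s1
s1 --1--> s4
s4 --0--> s5
s5 --0--> s4
s4 --2--> s0
s0 --2--> s5
s5 --2--> s1
s1 --2--> s2
End in state s2, which is an accepting state.

accepted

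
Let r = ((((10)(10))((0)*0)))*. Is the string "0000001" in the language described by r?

0000001 cannot be split into zero or more pieces each matching (((10)(10))((0)*0)).

no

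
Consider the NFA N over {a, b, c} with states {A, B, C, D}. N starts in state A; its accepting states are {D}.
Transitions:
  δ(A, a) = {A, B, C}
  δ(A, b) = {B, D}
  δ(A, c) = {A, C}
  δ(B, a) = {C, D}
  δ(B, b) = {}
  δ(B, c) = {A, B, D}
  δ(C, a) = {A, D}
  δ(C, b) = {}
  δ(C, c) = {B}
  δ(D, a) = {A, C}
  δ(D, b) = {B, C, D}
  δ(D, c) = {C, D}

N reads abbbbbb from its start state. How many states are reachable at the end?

Start: {A}
read a: {A, B, C}
read b: {B, D}
read b: {B, C, D}
read b: {B, C, D}
read b: {B, C, D}
read b: {B, C, D}
read b: {B, C, D}
Final reachable set {B, C, D} has 3 states.

3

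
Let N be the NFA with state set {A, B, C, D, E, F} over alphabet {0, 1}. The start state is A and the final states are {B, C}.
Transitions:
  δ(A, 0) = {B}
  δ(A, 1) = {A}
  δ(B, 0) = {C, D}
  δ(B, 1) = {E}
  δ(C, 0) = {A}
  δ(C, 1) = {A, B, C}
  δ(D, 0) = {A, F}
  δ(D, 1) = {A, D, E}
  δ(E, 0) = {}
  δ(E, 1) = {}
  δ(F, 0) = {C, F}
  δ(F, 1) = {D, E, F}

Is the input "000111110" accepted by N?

accepted

Start: {A}
read 0: {B}
read 0: {C, D}
read 0: {A, F}
read 1: {A, D, E, F}
read 1: {A, D, E, F}
read 1: {A, D, E, F}
read 1: {A, D, E, F}
read 1: {A, D, E, F}
read 0: {A, B, C, F}
Reachable ∩ accepting = {B, C} — nonempty.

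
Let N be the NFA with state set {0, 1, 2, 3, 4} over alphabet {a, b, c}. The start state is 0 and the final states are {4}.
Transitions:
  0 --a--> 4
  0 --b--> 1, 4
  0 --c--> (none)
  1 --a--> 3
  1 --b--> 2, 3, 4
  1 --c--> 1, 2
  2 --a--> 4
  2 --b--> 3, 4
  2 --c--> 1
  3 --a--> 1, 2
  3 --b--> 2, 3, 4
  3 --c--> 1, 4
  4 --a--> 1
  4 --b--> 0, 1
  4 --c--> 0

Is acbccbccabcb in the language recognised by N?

accepted

Start: {0}
read a: {4}
read c: {0}
read b: {1, 4}
read c: {0, 1, 2}
read c: {1, 2}
read b: {2, 3, 4}
read c: {0, 1, 4}
read c: {0, 1, 2}
read a: {3, 4}
read b: {0, 1, 2, 3, 4}
read c: {0, 1, 2, 4}
read b: {0, 1, 2, 3, 4}
Reachable ∩ accepting = {4} — nonempty.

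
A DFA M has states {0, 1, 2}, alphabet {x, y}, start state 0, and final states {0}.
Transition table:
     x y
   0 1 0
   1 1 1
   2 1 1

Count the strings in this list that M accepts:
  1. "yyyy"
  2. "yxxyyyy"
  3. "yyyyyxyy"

"yyyy": accepted
"yxxyyyy": rejected
"yyyyyxyy": rejected

1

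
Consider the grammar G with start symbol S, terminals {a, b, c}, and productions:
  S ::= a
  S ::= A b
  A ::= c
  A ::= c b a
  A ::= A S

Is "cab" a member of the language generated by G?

S ⇒ Ab ⇒ ASb ⇒ cSb ⇒ cab

yes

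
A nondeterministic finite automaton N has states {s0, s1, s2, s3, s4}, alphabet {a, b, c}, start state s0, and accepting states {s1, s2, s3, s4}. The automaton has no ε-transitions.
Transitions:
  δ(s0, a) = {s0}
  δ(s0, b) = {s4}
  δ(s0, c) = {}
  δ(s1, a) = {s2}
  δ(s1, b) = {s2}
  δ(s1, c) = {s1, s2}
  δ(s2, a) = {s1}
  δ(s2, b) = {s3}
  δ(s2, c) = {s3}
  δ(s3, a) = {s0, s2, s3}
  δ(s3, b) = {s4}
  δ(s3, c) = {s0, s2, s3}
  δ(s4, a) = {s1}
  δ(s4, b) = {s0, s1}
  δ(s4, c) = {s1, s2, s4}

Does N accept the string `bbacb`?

Start: {s0}
read b: {s4}
read b: {s0, s1}
read a: {s0, s2}
read c: {s3}
read b: {s4}
Reachable ∩ accepting = {s4} — nonempty.

accepted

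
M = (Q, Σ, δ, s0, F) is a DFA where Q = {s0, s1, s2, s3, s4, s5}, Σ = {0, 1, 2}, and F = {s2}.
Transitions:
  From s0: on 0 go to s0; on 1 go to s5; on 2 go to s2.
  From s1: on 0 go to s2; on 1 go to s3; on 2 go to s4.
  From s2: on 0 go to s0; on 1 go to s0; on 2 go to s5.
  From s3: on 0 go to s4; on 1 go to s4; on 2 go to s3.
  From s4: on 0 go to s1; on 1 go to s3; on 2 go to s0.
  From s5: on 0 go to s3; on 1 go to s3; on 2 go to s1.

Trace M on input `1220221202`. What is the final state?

s0 --1--> s5
s5 --2--> s1
s1 --2--> s4
s4 --0--> s1
s1 --2--> s4
s4 --2--> s0
s0 --1--> s5
s5 --2--> s1
s1 --0--> s2
s2 --2--> s5

s5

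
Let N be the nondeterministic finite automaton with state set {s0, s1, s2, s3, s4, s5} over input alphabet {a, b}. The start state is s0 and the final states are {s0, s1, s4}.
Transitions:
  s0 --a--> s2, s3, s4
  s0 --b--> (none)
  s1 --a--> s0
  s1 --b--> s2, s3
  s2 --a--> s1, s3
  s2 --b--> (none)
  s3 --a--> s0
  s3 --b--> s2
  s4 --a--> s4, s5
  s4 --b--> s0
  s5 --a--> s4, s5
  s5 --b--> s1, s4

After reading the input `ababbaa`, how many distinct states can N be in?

1

Start: {s0}
read a: {s2, s3, s4}
read b: {s0, s2}
read a: {s1, s2, s3, s4}
read b: {s0, s2, s3}
read b: {s2}
read a: {s1, s3}
read a: {s0}
Final reachable set {s0} has 1 state.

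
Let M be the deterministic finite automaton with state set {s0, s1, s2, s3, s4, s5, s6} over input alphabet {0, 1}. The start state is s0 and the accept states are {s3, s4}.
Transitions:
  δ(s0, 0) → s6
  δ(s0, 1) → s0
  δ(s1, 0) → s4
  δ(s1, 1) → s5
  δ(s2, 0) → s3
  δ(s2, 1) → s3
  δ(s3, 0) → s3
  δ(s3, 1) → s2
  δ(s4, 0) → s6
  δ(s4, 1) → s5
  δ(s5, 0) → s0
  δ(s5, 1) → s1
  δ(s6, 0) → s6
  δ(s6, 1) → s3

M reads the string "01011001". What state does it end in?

s2

s0 --0--> s6
s6 --1--> s3
s3 --0--> s3
s3 --1--> s2
s2 --1--> s3
s3 --0--> s3
s3 --0--> s3
s3 --1--> s2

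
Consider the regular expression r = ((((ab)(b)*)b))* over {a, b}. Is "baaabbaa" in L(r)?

no

baaabbaa cannot be split into zero or more pieces each matching (((ab)(b)*)b).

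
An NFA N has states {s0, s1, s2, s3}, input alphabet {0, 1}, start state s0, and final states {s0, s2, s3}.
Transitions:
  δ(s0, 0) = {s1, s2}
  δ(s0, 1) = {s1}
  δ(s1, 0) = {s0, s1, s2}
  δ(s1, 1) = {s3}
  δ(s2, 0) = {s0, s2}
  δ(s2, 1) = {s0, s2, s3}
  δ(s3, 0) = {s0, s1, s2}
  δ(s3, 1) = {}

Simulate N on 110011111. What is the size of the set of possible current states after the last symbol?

4

Start: {s0}
read 1: {s1}
read 1: {s3}
read 0: {s0, s1, s2}
read 0: {s0, s1, s2}
read 1: {s0, s1, s2, s3}
read 1: {s0, s1, s2, s3}
read 1: {s0, s1, s2, s3}
read 1: {s0, s1, s2, s3}
read 1: {s0, s1, s2, s3}
Final reachable set {s0, s1, s2, s3} has 4 states.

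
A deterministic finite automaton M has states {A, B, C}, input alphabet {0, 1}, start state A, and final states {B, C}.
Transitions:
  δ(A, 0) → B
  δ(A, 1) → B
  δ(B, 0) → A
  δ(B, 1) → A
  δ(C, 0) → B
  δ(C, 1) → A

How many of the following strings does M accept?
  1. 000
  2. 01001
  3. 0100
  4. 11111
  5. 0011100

4

000: accepted
01001: accepted
0100: rejected
11111: accepted
0011100: accepted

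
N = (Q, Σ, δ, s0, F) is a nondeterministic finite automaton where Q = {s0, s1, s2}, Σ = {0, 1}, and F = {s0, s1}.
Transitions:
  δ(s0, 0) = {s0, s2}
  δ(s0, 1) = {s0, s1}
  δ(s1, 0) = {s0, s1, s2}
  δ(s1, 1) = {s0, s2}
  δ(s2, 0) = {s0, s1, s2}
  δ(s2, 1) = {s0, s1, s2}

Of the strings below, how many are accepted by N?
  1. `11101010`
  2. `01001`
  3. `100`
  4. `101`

`11101010`: accepted
`01001`: accepted
`100`: accepted
`101`: accepted

4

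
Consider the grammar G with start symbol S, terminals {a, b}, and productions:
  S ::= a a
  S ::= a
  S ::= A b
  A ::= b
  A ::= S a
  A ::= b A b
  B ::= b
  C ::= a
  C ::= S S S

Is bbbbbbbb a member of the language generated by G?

yes

S ⇒ Ab ⇒ bAbb ⇒ bbAbbb ⇒ bbbAbbbb ⇒ bbbbbbbb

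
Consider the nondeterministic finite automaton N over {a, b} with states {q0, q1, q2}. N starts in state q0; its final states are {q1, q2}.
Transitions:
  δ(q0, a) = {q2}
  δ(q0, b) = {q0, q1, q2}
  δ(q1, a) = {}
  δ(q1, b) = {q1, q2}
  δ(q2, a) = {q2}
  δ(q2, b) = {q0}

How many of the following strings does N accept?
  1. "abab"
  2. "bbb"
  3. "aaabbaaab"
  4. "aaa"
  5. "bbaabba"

3

"abab": rejected
"bbb": accepted
"aaabbaaab": rejected
"aaa": accepted
"bbaabba": accepted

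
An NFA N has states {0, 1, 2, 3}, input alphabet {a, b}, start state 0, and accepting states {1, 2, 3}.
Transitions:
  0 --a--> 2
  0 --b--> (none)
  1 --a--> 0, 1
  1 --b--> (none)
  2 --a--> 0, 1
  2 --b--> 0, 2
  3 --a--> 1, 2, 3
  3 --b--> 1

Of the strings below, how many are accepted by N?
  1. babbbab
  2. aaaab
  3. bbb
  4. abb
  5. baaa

babbbab: rejected
aaaab: accepted
bbb: rejected
abb: accepted
baaa: rejected

2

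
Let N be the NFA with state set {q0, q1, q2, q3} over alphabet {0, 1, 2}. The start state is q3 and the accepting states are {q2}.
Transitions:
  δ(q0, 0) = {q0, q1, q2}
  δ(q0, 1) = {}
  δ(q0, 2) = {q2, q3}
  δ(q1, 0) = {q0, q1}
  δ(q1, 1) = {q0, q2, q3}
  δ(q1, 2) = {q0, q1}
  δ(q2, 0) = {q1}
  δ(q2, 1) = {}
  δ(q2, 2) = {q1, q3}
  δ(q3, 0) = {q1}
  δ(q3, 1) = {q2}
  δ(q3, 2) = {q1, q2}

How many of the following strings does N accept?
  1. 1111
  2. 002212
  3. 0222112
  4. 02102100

1111: rejected
002212: accepted
0222112: rejected
02102100: accepted

2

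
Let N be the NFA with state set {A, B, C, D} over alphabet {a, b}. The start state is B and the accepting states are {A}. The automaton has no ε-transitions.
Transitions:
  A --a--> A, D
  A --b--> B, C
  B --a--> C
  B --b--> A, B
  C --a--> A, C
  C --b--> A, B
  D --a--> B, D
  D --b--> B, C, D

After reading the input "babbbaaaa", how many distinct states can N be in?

4

Start: {B}
read b: {A, B}
read a: {A, C, D}
read b: {A, B, C, D}
read b: {A, B, C, D}
read b: {A, B, C, D}
read a: {A, B, C, D}
read a: {A, B, C, D}
read a: {A, B, C, D}
read a: {A, B, C, D}
Final reachable set {A, B, C, D} has 4 states.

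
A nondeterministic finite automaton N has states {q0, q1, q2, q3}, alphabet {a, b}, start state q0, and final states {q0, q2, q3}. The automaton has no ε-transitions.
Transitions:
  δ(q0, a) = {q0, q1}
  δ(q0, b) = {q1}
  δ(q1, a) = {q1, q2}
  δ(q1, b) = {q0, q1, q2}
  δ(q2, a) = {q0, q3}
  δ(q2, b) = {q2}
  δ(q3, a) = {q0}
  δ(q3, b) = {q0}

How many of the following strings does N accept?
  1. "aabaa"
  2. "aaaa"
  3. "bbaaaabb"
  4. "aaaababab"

4

"aabaa": accepted
"aaaa": accepted
"bbaaaabb": accepted
"aaaababab": accepted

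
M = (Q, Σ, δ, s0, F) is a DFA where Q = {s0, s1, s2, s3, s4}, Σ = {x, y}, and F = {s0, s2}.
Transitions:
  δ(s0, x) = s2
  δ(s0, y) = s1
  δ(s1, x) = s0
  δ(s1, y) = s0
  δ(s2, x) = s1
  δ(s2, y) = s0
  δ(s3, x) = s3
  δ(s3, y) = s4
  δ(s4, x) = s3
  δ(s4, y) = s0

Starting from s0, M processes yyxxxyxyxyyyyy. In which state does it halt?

s1

s0 --y--> s1
s1 --y--> s0
s0 --x--> s2
s2 --x--> s1
s1 --x--> s0
s0 --y--> s1
s1 --x--> s0
s0 --y--> s1
s1 --x--> s0
s0 --y--> s1
s1 --y--> s0
s0 --y--> s1
s1 --y--> s0
s0 --y--> s1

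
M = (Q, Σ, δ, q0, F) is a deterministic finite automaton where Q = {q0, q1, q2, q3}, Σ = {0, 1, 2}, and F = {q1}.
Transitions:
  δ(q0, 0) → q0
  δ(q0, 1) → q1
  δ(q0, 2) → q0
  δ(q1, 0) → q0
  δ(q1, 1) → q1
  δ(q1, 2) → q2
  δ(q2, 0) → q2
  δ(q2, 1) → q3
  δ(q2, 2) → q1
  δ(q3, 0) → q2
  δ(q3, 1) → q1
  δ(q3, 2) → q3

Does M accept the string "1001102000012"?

q0 --1--> q1
q1 --0--> q0
q0 --0--> q0
q0 --1--> q1
q1 --1--> q1
q1 --0--> q0
q0 --2--> q0
q0 --0--> q0
q0 --0--> q0
q0 --0--> q0
q0 --0--> q0
q0 --1--> q1
q1 --2--> q2
End in state q2, which is not an accepting state.

rejected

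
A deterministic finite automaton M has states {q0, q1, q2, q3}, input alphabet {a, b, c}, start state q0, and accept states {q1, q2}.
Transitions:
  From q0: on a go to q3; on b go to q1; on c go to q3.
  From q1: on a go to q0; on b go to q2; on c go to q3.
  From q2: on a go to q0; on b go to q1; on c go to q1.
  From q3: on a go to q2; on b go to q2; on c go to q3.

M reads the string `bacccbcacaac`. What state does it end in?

q3

q0 --b--> q1
q1 --a--> q0
q0 --c--> q3
q3 --c--> q3
q3 --c--> q3
q3 --b--> q2
q2 --c--> q1
q1 --a--> q0
q0 --c--> q3
q3 --a--> q2
q2 --a--> q0
q0 --c--> q3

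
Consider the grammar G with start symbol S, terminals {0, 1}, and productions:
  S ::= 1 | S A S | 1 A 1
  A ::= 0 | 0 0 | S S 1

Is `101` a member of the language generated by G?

S ⇒ 1A1 ⇒ 101

yes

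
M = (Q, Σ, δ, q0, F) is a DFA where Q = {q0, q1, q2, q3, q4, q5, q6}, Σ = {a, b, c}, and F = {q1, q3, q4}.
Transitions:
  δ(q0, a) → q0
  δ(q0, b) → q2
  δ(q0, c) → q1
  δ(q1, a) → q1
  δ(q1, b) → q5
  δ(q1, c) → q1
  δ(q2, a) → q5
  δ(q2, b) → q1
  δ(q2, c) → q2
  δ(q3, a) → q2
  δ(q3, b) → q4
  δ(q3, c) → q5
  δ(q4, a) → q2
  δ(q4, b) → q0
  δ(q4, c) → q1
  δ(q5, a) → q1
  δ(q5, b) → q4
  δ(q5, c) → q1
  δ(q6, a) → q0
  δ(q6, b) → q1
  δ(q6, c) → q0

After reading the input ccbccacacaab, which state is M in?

q0 --c--> q1
q1 --c--> q1
q1 --b--> q5
q5 --c--> q1
q1 --c--> q1
q1 --a--> q1
q1 --c--> q1
q1 --a--> q1
q1 --c--> q1
q1 --a--> q1
q1 --a--> q1
q1 --b--> q5

q5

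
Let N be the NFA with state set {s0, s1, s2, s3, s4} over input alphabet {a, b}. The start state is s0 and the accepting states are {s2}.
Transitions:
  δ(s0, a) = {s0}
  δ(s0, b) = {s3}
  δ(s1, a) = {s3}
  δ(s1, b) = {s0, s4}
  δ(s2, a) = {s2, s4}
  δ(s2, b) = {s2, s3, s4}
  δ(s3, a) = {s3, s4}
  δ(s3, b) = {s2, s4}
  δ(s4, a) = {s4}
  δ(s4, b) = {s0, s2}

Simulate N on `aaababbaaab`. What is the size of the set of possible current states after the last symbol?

4

Start: {s0}
read a: {s0}
read a: {s0}
read a: {s0}
read b: {s3}
read a: {s3, s4}
read b: {s0, s2, s4}
read b: {s0, s2, s3, s4}
read a: {s0, s2, s3, s4}
read a: {s0, s2, s3, s4}
read a: {s0, s2, s3, s4}
read b: {s0, s2, s3, s4}
Final reachable set {s0, s2, s3, s4} has 4 states.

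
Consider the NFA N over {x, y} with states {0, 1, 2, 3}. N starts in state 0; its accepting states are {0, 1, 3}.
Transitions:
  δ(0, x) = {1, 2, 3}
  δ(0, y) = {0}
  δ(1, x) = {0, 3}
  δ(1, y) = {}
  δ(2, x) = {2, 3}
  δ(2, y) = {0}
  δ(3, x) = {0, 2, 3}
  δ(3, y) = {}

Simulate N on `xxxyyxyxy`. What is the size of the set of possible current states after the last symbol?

Start: {0}
read x: {1, 2, 3}
read x: {0, 2, 3}
read x: {0, 1, 2, 3}
read y: {0}
read y: {0}
read x: {1, 2, 3}
read y: {0}
read x: {1, 2, 3}
read y: {0}
Final reachable set {0} has 1 state.

1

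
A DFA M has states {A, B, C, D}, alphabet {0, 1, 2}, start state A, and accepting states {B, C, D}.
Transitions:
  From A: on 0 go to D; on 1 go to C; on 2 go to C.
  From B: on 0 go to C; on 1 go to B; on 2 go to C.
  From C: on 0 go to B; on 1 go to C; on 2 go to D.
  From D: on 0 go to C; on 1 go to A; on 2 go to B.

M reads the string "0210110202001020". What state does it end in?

B

A --0--> D
D --2--> B
B --1--> B
B --0--> C
C --1--> C
C --1--> C
C --0--> B
B --2--> C
C --0--> B
B --2--> C
C --0--> B
B --0--> C
C --1--> C
C --0--> B
B --2--> C
C --0--> B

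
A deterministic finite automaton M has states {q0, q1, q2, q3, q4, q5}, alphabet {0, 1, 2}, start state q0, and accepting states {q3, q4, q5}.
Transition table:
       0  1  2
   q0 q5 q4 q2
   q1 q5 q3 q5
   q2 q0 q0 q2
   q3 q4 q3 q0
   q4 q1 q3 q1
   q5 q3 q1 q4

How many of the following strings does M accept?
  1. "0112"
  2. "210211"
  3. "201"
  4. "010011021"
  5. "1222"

"0112": rejected
"210211": accepted
"201": accepted
"010011021": accepted
"1222": accepted

4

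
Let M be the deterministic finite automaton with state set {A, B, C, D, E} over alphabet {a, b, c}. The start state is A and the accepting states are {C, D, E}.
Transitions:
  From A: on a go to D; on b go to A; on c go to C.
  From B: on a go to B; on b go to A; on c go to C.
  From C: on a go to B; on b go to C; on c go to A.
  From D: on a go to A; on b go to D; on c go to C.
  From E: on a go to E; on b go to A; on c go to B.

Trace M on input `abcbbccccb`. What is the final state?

C

A --a--> D
D --b--> D
D --c--> C
C --b--> C
C --b--> C
C --c--> A
A --c--> C
C --c--> A
A --c--> C
C --b--> C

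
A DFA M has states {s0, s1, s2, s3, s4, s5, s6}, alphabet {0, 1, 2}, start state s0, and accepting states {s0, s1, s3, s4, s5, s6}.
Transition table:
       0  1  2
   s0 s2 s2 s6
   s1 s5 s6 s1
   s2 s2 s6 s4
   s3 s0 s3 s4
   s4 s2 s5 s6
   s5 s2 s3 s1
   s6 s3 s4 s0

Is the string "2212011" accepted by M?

s0 --2--> s6
s6 --2--> s0
s0 --1--> s2
s2 --2--> s4
s4 --0--> s2
s2 --1--> s6
s6 --1--> s4
End in state s4, which is an accepting state.

accepted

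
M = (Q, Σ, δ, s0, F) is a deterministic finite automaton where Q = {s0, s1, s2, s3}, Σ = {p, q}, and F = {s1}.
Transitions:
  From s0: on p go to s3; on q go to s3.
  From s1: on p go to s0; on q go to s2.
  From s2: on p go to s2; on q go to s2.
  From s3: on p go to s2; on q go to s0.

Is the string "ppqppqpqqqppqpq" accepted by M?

s0 --p--> s3
s3 --p--> s2
s2 --q--> s2
s2 --p--> s2
s2 --p--> s2
s2 --q--> s2
s2 --p--> s2
s2 --q--> s2
s2 --q--> s2
s2 --q--> s2
s2 --p--> s2
s2 --p--> s2
s2 --q--> s2
s2 --p--> s2
s2 --q--> s2
End in state s2, which is not an accepting state.

rejected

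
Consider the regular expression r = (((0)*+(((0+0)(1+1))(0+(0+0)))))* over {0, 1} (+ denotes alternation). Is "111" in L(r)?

111 cannot be split into zero or more pieces each matching ((0)*+(((0+0)(1+1))(0+(0+0)))).

no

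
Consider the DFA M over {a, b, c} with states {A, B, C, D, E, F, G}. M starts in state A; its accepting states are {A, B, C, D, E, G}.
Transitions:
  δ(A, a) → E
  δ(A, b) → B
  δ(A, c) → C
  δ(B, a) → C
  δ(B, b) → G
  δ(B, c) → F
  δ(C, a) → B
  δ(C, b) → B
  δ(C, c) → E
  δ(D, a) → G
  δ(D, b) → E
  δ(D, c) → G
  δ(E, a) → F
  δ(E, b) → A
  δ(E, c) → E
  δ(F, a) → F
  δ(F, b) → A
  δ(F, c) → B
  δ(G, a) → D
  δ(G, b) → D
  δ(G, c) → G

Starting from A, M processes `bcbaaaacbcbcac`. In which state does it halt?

A --b--> B
B --c--> F
F --b--> A
A --a--> E
E --a--> F
F --a--> F
F --a--> F
F --c--> B
B --b--> G
G --c--> G
G --b--> D
D --c--> G
G --a--> D
D --c--> G

G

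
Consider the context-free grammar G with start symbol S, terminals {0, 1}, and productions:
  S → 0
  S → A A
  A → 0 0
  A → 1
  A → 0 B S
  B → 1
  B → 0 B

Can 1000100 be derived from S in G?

no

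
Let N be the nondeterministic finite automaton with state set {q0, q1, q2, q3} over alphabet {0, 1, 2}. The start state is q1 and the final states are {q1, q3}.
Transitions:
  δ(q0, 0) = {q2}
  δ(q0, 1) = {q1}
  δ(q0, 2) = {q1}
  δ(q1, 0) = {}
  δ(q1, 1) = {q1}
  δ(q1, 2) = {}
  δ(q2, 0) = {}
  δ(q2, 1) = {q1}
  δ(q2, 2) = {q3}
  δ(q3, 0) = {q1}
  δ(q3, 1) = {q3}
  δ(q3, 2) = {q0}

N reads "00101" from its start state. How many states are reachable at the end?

Start: {q1}
read 0: {}
The reachable set is empty and stays empty for the remaining 4 symbols.
Final reachable set {} has 0 states.

0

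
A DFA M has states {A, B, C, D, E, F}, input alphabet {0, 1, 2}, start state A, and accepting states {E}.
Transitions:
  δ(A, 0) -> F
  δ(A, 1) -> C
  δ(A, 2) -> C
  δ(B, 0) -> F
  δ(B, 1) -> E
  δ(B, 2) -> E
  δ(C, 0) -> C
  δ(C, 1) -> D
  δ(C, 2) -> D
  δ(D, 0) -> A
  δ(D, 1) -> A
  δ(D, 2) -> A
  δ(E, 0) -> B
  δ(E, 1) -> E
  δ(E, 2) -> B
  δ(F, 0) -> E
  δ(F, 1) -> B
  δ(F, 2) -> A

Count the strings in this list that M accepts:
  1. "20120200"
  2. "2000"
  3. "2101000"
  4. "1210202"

"20120200": accepted
"2000": rejected
"2101000": rejected
"1210202": rejected

1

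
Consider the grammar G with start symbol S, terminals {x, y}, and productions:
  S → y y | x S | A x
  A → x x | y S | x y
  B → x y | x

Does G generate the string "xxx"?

S ⇒ Ax ⇒ xxx

yes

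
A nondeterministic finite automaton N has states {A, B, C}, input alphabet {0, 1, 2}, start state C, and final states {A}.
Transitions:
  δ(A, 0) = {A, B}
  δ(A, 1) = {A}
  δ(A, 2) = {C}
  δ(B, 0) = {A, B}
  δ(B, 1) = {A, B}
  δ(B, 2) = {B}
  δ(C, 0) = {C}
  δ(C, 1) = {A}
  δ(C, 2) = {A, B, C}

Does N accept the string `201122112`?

rejected

Start: {C}
read 2: {A, B, C}
read 0: {A, B, C}
read 1: {A, B}
read 1: {A, B}
read 2: {B, C}
read 2: {A, B, C}
read 1: {A, B}
read 1: {A, B}
read 2: {B, C}
Reachable ∩ accepting = {} — empty.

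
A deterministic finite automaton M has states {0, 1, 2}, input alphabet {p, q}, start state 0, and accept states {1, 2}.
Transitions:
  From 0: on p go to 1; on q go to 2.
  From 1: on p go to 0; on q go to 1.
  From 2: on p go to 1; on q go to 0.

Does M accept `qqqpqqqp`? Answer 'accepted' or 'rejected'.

rejected

0 --q--> 2
2 --q--> 0
0 --q--> 2
2 --p--> 1
1 --q--> 1
1 --q--> 1
1 --q--> 1
1 --p--> 0
End in state 0, which is not an accepting state.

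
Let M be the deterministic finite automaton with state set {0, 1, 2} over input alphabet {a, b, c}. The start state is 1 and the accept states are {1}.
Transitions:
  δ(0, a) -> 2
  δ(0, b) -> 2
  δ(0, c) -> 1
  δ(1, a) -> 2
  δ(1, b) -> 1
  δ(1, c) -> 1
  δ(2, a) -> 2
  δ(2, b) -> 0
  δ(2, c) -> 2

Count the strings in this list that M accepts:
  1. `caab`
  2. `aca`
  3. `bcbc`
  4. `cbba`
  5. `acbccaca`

`caab`: rejected
`aca`: rejected
`bcbc`: accepted
`cbba`: rejected
`acbccaca`: rejected

1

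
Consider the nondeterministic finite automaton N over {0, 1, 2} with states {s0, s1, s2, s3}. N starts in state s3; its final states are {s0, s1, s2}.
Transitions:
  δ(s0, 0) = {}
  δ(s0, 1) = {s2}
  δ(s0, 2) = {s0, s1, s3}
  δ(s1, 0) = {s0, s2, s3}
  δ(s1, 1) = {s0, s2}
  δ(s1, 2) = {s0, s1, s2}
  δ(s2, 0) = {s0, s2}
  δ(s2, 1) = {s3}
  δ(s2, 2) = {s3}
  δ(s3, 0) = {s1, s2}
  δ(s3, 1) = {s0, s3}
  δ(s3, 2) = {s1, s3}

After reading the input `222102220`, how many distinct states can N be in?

Start: {s3}
read 2: {s1, s3}
read 2: {s0, s1, s2, s3}
read 2: {s0, s1, s2, s3}
read 1: {s0, s2, s3}
read 0: {s0, s1, s2}
read 2: {s0, s1, s2, s3}
read 2: {s0, s1, s2, s3}
read 2: {s0, s1, s2, s3}
read 0: {s0, s1, s2, s3}
Final reachable set {s0, s1, s2, s3} has 4 states.

4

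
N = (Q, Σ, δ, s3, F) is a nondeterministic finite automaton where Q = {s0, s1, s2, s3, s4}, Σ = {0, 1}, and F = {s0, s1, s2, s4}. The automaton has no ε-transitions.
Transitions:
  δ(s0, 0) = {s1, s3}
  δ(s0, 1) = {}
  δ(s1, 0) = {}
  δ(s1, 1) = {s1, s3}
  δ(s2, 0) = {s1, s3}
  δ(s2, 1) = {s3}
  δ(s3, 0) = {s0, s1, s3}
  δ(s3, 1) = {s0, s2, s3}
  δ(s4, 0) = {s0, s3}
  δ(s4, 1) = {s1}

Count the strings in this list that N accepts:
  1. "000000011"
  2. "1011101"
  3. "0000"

"000000011": accepted
"1011101": accepted
"0000": accepted

3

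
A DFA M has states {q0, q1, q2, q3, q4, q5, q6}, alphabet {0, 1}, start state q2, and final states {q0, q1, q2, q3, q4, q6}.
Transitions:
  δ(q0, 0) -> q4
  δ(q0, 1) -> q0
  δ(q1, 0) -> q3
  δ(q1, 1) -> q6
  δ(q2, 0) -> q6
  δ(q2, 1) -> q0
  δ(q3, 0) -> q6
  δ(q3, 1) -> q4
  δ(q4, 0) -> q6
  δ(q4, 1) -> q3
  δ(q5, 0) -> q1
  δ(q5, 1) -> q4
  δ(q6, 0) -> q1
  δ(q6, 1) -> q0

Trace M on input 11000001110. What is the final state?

q4

q2 --1--> q0
q0 --1--> q0
q0 --0--> q4
q4 --0--> q6
q6 --0--> q1
q1 --0--> q3
q3 --0--> q6
q6 --1--> q0
q0 --1--> q0
q0 --1--> q0
q0 --0--> q4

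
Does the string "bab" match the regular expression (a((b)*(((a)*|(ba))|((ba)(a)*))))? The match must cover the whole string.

No split of bab into u·v has a matching u and ((b)*(((a)*|(ba))|((ba)(a)*))) matching v.

no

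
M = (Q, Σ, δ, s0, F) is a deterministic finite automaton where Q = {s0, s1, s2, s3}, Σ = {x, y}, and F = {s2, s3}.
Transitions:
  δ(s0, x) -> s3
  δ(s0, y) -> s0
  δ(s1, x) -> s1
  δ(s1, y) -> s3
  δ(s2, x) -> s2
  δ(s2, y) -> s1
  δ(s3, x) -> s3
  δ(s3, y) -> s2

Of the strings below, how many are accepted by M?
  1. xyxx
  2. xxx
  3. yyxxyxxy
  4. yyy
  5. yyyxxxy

xyxx: accepted
xxx: accepted
yyxxyxxy: rejected
yyy: rejected
yyyxxxy: accepted

3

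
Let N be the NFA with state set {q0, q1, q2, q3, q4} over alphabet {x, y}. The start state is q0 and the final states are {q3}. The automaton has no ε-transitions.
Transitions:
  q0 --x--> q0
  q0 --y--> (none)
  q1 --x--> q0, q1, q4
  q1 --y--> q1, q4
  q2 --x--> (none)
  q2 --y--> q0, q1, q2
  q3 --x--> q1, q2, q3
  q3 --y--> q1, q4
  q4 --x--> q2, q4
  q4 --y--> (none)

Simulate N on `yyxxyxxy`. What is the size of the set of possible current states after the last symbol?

Start: {q0}
read y: {}
The reachable set is empty and stays empty for the remaining 7 symbols.
Final reachable set {} has 0 states.

0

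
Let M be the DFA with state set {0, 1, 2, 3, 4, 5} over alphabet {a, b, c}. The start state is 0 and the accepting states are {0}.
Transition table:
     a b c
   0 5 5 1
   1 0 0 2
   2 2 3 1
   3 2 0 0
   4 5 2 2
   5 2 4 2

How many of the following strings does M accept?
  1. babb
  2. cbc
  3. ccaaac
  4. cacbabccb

2

babb: accepted
cbc: rejected
ccaaac: rejected
cacbabccb: accepted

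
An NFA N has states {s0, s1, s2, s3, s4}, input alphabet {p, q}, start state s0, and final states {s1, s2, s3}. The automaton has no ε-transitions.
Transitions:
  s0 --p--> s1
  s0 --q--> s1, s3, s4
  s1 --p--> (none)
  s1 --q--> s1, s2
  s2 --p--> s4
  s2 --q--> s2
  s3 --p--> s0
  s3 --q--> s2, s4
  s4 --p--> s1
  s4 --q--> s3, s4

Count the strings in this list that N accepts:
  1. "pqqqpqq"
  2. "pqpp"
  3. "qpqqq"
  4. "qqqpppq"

3

"pqqqpqq": accepted
"pqpp": accepted
"qpqqq": accepted
"qqqpppq": rejected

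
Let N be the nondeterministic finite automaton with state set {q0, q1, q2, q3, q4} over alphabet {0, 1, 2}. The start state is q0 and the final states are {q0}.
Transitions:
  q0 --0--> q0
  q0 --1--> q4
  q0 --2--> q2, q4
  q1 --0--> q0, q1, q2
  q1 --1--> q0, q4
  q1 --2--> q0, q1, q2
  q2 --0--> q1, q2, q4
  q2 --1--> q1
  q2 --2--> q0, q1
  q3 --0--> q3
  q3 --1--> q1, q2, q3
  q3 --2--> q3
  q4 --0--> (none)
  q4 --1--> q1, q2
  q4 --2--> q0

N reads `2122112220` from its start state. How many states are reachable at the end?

Start: {q0}
read 2: {q2, q4}
read 1: {q1, q2}
read 2: {q0, q1, q2}
read 2: {q0, q1, q2, q4}
read 1: {q0, q1, q2, q4}
read 1: {q0, q1, q2, q4}
read 2: {q0, q1, q2, q4}
read 2: {q0, q1, q2, q4}
read 2: {q0, q1, q2, q4}
read 0: {q0, q1, q2, q4}
Final reachable set {q0, q1, q2, q4} has 4 states.

4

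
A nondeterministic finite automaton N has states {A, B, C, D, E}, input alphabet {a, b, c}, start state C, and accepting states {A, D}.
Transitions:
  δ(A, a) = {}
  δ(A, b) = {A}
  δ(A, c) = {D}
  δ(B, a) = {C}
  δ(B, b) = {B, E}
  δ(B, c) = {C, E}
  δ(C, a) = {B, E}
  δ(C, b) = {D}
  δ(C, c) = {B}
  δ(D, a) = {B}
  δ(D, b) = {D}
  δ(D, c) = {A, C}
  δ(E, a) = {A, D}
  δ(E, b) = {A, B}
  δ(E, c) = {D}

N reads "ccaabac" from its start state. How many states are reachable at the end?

5

Start: {C}
read c: {B}
read c: {C, E}
read a: {A, B, D, E}
read a: {A, B, C, D}
read b: {A, B, D, E}
read a: {A, B, C, D}
read c: {A, B, C, D, E}
Final reachable set {A, B, C, D, E} has 5 states.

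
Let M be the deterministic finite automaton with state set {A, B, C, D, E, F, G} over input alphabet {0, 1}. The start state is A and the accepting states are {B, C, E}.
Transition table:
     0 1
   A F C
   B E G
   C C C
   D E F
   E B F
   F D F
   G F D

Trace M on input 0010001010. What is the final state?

D

A --0--> F
F --0--> D
D --1--> F
F --0--> D
D --0--> E
E --0--> B
B --1--> G
G --0--> F
F --1--> F
F --0--> D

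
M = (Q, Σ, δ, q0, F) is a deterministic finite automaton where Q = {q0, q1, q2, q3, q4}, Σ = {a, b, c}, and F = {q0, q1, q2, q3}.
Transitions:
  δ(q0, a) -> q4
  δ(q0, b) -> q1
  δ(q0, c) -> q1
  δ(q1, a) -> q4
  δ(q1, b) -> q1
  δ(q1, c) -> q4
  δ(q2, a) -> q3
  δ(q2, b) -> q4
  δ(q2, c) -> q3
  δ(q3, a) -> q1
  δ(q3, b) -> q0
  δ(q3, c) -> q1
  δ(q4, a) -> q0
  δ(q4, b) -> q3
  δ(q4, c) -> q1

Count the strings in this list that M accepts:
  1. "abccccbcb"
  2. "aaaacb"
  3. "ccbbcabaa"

"abccccbcb": accepted
"aaaacb": accepted
"ccbbcabaa": rejected

2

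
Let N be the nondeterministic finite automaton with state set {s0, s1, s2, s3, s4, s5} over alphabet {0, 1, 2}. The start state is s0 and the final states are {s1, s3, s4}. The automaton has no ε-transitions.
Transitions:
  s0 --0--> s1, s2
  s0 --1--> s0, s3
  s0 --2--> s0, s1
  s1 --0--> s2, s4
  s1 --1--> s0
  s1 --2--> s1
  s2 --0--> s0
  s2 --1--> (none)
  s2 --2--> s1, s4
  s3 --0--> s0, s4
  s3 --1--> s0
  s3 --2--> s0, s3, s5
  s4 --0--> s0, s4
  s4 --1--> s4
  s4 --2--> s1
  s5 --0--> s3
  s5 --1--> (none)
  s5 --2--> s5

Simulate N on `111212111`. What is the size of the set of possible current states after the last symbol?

Start: {s0}
read 1: {s0, s3}
read 1: {s0, s3}
read 1: {s0, s3}
read 2: {s0, s1, s3, s5}
read 1: {s0, s3}
read 2: {s0, s1, s3, s5}
read 1: {s0, s3}
read 1: {s0, s3}
read 1: {s0, s3}
Final reachable set {s0, s3} has 2 states.

2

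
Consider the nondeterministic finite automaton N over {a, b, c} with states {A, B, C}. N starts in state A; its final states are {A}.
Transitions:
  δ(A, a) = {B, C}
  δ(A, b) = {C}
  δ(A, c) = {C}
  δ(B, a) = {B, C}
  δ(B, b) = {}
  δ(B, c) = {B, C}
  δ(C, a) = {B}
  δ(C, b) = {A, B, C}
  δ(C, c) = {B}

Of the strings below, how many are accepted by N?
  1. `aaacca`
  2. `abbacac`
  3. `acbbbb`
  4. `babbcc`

1

`aaacca`: rejected
`abbacac`: rejected
`acbbbb`: accepted
`babbcc`: rejected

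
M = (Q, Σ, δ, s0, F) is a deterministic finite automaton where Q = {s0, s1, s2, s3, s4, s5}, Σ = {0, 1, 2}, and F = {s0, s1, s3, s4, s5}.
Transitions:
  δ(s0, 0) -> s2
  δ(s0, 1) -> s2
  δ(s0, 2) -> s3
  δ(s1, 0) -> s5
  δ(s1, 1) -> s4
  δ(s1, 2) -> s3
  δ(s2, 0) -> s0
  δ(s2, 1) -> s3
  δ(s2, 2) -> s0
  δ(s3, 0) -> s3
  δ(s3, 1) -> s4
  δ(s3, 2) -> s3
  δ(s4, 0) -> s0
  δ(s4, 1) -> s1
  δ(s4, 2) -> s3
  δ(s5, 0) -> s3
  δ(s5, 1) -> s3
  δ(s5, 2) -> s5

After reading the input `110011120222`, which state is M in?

s3

s0 --1--> s2
s2 --1--> s3
s3 --0--> s3
s3 --0--> s3
s3 --1--> s4
s4 --1--> s1
s1 --1--> s4
s4 --2--> s3
s3 --0--> s3
s3 --2--> s3
s3 --2--> s3
s3 --2--> s3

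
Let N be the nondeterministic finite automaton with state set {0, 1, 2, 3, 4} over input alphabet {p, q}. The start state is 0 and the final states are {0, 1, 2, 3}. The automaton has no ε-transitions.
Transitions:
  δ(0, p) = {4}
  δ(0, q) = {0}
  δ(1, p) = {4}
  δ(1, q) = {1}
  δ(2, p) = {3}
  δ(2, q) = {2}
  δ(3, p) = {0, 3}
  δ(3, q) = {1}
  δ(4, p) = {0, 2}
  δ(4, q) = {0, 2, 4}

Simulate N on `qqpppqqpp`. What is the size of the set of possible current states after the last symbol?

Start: {0}
read q: {0}
read q: {0}
read p: {4}
read p: {0, 2}
read p: {3, 4}
read q: {0, 1, 2, 4}
read q: {0, 1, 2, 4}
read p: {0, 2, 3, 4}
read p: {0, 2, 3, 4}
Final reachable set {0, 2, 3, 4} has 4 states.

4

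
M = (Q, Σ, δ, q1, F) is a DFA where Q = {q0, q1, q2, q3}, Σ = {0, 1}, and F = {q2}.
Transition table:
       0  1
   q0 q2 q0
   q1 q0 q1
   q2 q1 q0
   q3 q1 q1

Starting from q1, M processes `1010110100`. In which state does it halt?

q1

q1 --1--> q1
q1 --0--> q0
q0 --1--> q0
q0 --0--> q2
q2 --1--> q0
q0 --1--> q0
q0 --0--> q2
q2 --1--> q0
q0 --0--> q2
q2 --0--> q1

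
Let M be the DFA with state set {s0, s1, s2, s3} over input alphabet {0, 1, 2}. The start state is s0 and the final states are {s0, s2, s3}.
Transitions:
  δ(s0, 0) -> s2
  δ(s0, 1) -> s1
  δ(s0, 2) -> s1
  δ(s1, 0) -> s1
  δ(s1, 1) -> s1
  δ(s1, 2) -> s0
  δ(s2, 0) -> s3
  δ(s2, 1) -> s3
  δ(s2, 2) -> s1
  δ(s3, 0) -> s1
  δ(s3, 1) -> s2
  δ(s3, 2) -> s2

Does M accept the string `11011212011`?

accepted

s0 --1--> s1
s1 --1--> s1
s1 --0--> s1
s1 --1--> s1
s1 --1--> s1
s1 --2--> s0
s0 --1--> s1
s1 --2--> s0
s0 --0--> s2
s2 --1--> s3
s3 --1--> s2
End in state s2, which is an accepting state.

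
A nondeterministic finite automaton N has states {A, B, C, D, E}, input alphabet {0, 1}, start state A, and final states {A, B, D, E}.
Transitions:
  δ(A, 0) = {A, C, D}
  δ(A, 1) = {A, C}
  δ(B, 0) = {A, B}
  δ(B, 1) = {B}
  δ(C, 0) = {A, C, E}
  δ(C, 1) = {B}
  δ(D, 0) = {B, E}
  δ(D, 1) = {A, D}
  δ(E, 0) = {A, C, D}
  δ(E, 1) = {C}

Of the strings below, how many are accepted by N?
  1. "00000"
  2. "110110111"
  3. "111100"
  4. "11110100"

4

"00000": accepted
"110110111": accepted
"111100": accepted
"11110100": accepted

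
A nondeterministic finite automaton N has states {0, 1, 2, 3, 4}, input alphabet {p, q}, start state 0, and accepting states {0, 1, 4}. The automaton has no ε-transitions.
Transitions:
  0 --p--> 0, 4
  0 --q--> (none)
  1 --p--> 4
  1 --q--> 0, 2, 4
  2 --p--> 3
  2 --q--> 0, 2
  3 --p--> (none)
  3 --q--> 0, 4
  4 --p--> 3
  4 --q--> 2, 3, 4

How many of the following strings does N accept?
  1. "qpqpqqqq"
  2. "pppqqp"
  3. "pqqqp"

2

"qpqpqqqq": rejected
"pppqqp": accepted
"pqqqp": accepted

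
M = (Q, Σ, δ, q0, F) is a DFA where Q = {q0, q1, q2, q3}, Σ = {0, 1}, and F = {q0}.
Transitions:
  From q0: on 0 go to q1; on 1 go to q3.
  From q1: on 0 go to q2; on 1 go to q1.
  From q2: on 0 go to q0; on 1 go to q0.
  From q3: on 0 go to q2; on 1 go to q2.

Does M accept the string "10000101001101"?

q0 --1--> q3
q3 --0--> q2
q2 --0--> q0
q0 --0--> q1
q1 --0--> q2
q2 --1--> q0
q0 --0--> q1
q1 --1--> q1
q1 --0--> q2
q2 --0--> q0
q0 --1--> q3
q3 --1--> q2
q2 --0--> q0
q0 --1--> q3
End in state q3, which is not an accepting state.

rejected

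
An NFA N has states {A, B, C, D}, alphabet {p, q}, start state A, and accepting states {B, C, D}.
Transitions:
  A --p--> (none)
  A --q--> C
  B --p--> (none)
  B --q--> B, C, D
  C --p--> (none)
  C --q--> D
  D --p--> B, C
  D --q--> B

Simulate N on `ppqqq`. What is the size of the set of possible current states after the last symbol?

Start: {A}
read p: {}
The reachable set is empty and stays empty for the remaining 4 symbols.
Final reachable set {} has 0 states.

0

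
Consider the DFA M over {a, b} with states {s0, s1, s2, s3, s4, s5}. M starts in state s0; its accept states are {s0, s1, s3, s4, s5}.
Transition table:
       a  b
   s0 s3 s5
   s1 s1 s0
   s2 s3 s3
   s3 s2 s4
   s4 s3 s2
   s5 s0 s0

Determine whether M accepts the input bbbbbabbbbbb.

s0 --b--> s5
s5 --b--> s0
s0 --b--> s5
s5 --b--> s0
s0 --b--> s5
s5 --a--> s0
s0 --b--> s5
s5 --b--> s0
s0 --b--> s5
s5 --b--> s0
s0 --b--> s5
s5 --b--> s0
End in state s0, which is an accepting state.

accepted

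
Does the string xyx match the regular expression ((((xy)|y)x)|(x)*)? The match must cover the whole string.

yes

The left alternative (((xy)|y)x) matches xyx.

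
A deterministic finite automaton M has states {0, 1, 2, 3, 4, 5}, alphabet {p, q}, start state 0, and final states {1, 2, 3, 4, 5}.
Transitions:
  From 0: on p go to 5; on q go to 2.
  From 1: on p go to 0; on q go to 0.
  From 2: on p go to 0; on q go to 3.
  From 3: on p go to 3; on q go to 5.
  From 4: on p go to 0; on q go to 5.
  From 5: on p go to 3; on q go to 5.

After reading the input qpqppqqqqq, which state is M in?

5

0 --q--> 2
2 --p--> 0
0 --q--> 2
2 --p--> 0
0 --p--> 5
5 --q--> 5
5 --q--> 5
5 --q--> 5
5 --q--> 5
5 --q--> 5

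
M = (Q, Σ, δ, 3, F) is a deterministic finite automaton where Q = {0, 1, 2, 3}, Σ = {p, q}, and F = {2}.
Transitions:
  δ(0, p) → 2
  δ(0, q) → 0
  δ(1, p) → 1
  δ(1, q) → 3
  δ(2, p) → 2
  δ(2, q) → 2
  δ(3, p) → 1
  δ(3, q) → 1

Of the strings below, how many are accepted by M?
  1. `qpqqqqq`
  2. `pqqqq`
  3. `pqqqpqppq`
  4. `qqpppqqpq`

`qpqqqqq`: rejected
`pqqqq`: rejected
`pqqqpqppq`: rejected
`qqpppqqpq`: rejected

0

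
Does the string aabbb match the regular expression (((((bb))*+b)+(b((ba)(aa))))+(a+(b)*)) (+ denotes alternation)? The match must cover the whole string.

no

Neither ((((bb))*+b)+(b((ba)(aa)))) nor (a+(b)*) matches aabbb.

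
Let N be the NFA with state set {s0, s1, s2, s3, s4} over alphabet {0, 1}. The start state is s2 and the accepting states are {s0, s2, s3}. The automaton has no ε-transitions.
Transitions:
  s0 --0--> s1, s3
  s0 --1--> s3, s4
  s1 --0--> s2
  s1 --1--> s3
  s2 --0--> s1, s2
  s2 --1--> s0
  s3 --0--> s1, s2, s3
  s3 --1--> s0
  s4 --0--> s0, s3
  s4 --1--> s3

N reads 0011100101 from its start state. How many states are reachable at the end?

Start: {s2}
read 0: {s1, s2}
read 0: {s1, s2}
read 1: {s0, s3}
read 1: {s0, s3, s4}
read 1: {s0, s3, s4}
read 0: {s0, s1, s2, s3}
read 0: {s1, s2, s3}
read 1: {s0, s3}
read 0: {s1, s2, s3}
read 1: {s0, s3}
Final reachable set {s0, s3} has 2 states.

2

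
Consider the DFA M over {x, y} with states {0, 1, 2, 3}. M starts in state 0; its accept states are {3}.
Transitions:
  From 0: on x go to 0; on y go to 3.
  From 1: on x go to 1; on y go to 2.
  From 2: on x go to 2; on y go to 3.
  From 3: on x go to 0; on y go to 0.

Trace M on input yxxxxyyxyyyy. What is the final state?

0 --y--> 3
3 --x--> 0
0 --x--> 0
0 --x--> 0
0 --x--> 0
0 --y--> 3
3 --y--> 0
0 --x--> 0
0 --y--> 3
3 --y--> 0
0 --y--> 3
3 --y--> 0

0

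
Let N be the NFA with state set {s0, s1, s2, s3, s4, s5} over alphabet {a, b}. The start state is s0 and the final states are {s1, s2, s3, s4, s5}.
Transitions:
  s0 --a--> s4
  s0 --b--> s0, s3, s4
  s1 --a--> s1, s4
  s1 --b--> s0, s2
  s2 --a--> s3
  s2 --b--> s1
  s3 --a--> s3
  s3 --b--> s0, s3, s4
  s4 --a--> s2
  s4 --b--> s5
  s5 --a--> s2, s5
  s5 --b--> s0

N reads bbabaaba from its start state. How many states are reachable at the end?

5

Start: {s0}
read b: {s0, s3, s4}
read b: {s0, s3, s4, s5}
read a: {s2, s3, s4, s5}
read b: {s0, s1, s3, s4, s5}
read a: {s1, s2, s3, s4, s5}
read a: {s1, s2, s3, s4, s5}
read b: {s0, s1, s2, s3, s4, s5}
read a: {s1, s2, s3, s4, s5}
Final reachable set {s1, s2, s3, s4, s5} has 5 states.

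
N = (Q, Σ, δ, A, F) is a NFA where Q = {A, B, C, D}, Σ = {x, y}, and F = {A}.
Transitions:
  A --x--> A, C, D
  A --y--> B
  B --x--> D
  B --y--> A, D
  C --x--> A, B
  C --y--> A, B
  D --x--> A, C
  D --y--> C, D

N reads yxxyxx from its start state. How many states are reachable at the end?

Start: {A}
read y: {B}
read x: {D}
read x: {A, C}
read y: {A, B}
read x: {A, C, D}
read x: {A, B, C, D}
Final reachable set {A, B, C, D} has 4 states.

4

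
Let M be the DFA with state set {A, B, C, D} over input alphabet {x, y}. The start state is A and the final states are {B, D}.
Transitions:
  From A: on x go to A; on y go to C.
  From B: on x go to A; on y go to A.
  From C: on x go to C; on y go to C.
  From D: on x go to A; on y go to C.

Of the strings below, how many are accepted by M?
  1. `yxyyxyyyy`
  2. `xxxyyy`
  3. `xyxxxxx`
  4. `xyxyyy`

`yxyyxyyyy`: rejected
`xxxyyy`: rejected
`xyxxxxx`: rejected
`xyxyyy`: rejected

0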